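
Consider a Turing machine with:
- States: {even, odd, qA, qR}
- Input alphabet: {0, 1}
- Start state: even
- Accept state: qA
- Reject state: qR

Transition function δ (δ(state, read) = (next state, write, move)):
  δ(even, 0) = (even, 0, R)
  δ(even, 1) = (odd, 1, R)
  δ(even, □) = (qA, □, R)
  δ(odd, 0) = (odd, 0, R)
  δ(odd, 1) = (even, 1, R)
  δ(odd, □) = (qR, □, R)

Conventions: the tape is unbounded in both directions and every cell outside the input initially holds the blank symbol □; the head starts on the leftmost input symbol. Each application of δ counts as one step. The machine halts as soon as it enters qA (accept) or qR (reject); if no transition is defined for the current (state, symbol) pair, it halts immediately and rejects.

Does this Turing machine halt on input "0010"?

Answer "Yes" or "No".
Step 0: [even]0010 (head at position 0)
Step 1: δ(even, 0) = (even, 0, R)  ⊢  0[even]010 (head at position 1)
Step 2: δ(even, 0) = (even, 0, R)  ⊢  00[even]10 (head at position 2)
Step 3: δ(even, 1) = (odd, 1, R)  ⊢  001[odd]0 (head at position 3)
Step 4: δ(odd, 0) = (odd, 0, R)  ⊢  0010[odd]□ (head at position 4)
Step 5: δ(odd, □) = (qR, □, R)  ⊢  0010□[qR]□ (head at position 5)
The machine is in qR, so it halts and rejects.
It halts after 5 steps.

Final answer: Yes - halts after 5 steps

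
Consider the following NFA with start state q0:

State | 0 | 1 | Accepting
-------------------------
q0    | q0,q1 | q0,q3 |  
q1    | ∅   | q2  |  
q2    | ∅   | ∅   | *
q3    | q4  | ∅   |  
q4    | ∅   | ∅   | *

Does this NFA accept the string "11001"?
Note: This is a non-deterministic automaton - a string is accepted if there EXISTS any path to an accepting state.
Track the set of states the NFA could be in: start {q0}
Read '1': {q0} → {q0, q3}
Read '1': {q0, q3} → {q0, q3}
Read '0': {q0, q3} → {q0, q1, q4}
Read '0': {q0, q1, q4} → {q0, q1}
Read '1': {q0, q1} → {q0, q2, q3}
Final set {q0, q2, q3} contains accepting state(s) {q2} → accepted.

Final answer: Yes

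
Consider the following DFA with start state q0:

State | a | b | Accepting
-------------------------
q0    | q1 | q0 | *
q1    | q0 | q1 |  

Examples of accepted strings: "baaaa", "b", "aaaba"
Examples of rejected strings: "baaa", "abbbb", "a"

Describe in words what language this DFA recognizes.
strings over {a,b} with an even number of a's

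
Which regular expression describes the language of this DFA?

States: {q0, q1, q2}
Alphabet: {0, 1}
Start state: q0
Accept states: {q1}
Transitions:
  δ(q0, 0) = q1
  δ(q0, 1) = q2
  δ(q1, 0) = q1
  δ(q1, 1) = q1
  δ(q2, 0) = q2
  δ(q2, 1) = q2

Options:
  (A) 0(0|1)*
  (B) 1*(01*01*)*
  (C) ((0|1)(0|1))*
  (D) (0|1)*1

Testing sample strings against the DFA:
  '111' -> rejected
  '10101' -> rejected
  '11' -> rejected
  '01001' -> accepted
Checking each option for a counterexample:
  (A) 0(0|1)*: agrees with the DFA on all strings of length ≤ 4
  (B) 1*(01*01*)*: ε is rejected by the DFA but matches the regex → eliminated
  (C) ((0|1)(0|1))*: ε is rejected by the DFA but matches the regex → eliminated
  (D) (0|1)*1: '0' is accepted by the DFA but does not match the regex → eliminated
Only (A) 0(0|1)* is consistent with the DFA.

Final answer: (A) 0(0|1)*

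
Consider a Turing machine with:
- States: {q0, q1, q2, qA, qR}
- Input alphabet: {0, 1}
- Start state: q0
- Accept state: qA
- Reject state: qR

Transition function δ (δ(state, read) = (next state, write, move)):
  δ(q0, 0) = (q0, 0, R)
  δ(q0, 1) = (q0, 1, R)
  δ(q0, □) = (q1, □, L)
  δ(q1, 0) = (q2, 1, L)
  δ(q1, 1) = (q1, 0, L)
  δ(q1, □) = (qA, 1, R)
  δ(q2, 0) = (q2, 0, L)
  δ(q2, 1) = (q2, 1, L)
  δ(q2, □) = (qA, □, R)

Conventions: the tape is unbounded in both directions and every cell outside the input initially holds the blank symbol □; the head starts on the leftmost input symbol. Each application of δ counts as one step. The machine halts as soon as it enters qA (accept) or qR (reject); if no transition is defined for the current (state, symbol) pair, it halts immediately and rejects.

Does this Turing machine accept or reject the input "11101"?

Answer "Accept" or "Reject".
Step 0: [q0]11101 (head at position 0)
Step 1: δ(q0, 1) = (q0, 1, R)  ⊢  1[q0]1101 (head at position 1)
Step 2: δ(q0, 1) = (q0, 1, R)  ⊢  11[q0]101 (head at position 2)
Step 3: δ(q0, 1) = (q0, 1, R)  ⊢  111[q0]01 (head at position 3)
Step 4: δ(q0, 0) = (q0, 0, R)  ⊢  1110[q0]1 (head at position 4)
Step 5: δ(q0, 1) = (q0, 1, R)  ⊢  11101[q0]□ (head at position 5)
Step 6: δ(q0, □) = (q1, □, L)  ⊢  1110[q1]1□ (head at position 4)
Step 7: δ(q1, 1) = (q1, 0, L)  ⊢  111[q1]00□ (head at position 3)
Step 8: δ(q1, 0) = (q2, 1, L)  ⊢  11[q2]110□ (head at position 2)
Step 9: δ(q2, 1) = (q2, 1, L)  ⊢  1[q2]1110□ (head at position 1)
Step 10: δ(q2, 1) = (q2, 1, L)  ⊢  [q2]11110□ (head at position 0)
Step 11: δ(q2, 1) = (q2, 1, L)  ⊢  [q2]□11110□ (head at position -1)
Step 12: δ(q2, □) = (qA, □, R)  ⊢  □[qA]11110□ (head at position 0)
The machine is in qA, so it halts and accepts.

Final answer: Accept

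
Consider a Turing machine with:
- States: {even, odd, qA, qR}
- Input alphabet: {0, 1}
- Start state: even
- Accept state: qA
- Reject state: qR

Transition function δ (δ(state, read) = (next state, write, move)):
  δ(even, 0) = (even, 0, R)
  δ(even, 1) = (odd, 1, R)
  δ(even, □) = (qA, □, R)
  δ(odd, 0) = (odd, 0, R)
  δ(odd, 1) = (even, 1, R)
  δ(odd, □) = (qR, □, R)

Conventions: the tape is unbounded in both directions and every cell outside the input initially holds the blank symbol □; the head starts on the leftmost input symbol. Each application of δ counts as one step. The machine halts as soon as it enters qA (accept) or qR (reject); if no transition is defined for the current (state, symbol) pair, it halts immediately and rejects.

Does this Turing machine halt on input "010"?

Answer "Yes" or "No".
Step 0: [even]010 (head at position 0)
Step 1: δ(even, 0) = (even, 0, R)  ⊢  0[even]10 (head at position 1)
Step 2: δ(even, 1) = (odd, 1, R)  ⊢  01[odd]0 (head at position 2)
Step 3: δ(odd, 0) = (odd, 0, R)  ⊢  010[odd]□ (head at position 3)
Step 4: δ(odd, □) = (qR, □, R)  ⊢  010□[qR]□ (head at position 4)
The machine is in qR, so it halts and rejects.
It halts after 4 steps.

Final answer: Yes - halts after 4 steps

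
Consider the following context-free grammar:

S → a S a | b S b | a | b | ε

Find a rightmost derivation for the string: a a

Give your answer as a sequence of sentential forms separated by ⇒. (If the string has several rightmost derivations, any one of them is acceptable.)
Start with S.
Step 1: the rightmost non-terminal is S; apply S → a S a:  a S a
Step 2: the rightmost non-terminal is S; apply S → ε:  a a

Final answer: S ⇒ a S a ⇒ a a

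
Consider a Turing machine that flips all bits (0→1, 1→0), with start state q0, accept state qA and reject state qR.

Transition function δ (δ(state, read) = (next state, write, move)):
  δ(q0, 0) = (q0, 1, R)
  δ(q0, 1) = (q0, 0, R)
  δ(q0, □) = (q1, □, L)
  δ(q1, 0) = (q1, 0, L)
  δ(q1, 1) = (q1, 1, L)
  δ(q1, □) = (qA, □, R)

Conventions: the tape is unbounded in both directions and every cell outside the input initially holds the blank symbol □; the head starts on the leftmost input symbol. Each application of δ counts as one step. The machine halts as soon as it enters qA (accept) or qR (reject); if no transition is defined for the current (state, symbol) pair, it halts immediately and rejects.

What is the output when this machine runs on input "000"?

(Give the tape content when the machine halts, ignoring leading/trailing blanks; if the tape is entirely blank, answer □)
Step 0: [q0]000 (head at position 0)
Step 1: δ(q0, 0) = (q0, 1, R)  ⊢  1[q0]00 (head at position 1)
Step 2: δ(q0, 0) = (q0, 1, R)  ⊢  11[q0]0 (head at position 2)
Step 3: δ(q0, 0) = (q0, 1, R)  ⊢  111[q0]□ (head at position 3)
Step 4: δ(q0, □) = (q1, □, L)  ⊢  11[q1]1□ (head at position 2)
Step 5: δ(q1, 1) = (q1, 1, L)  ⊢  1[q1]11□ (head at position 1)
Step 6: δ(q1, 1) = (q1, 1, L)  ⊢  [q1]111□ (head at position 0)
Step 7: δ(q1, 1) = (q1, 1, L)  ⊢  [q1]□111□ (head at position -1)
Step 8: δ(q1, □) = (qA, □, R)  ⊢  □[qA]111□ (head at position 0)
The machine is in qA, so it halts and accepts.
Tape content when halted (ignoring surrounding blanks): 111

Final answer: Output: 111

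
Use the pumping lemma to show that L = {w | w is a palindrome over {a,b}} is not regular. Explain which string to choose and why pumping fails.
Language: L = {w | w is a palindrome over {a,b}} (strings that read the same forwards and backwards)
Step 1: Assume for contradiction that L is regular, with pumping length p.
Step 2: Choose s = a^p b a^p. Then s ∈ L (it reads the same forwards and backwards) and |s| ≥ p.
Step 3: Consider any decomposition s = xyz with |xy| ≤ p and |y| > 0. Since |xy| ≤ p and the first p symbols of s are all a's, y = a^k for some k with 1 ≤ k ≤ p.
Step 4: Pumping up (i = 2): xy²z = a^(p+k) b a^p. Its reverse is a^p b a^(p+k) ≠ a^(p+k) b a^p (the single b is no longer in the middle), so xy²z is not a palindrome and xy²z ∉ L.
This contradicts the pumping lemma, so L is not regular.

Final answer: Choose s = a^p b a^p. Since |xy| ≤ p, y = a^k with k ≥ 1. Then xy²z = a^(p+k) b a^p is not a palindrome, so ∉ L.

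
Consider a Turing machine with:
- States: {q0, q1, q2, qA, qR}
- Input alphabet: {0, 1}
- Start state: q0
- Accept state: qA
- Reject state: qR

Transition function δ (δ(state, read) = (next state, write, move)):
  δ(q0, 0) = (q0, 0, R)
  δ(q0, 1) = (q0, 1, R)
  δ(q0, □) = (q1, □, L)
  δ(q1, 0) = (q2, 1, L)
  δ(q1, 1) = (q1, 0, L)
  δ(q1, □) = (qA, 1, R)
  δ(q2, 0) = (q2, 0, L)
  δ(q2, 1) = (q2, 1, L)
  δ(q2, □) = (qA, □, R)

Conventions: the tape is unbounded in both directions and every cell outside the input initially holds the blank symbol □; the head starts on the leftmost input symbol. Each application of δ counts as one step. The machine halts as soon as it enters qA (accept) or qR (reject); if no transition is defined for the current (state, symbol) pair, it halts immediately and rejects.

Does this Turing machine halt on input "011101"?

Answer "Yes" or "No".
Step 0: [q0]011101 (head at position 0)
Step 1: δ(q0, 0) = (q0, 0, R)  ⊢  0[q0]11101 (head at position 1)
Step 2: δ(q0, 1) = (q0, 1, R)  ⊢  01[q0]1101 (head at position 2)
Step 3: δ(q0, 1) = (q0, 1, R)  ⊢  011[q0]101 (head at position 3)
Step 4: δ(q0, 1) = (q0, 1, R)  ⊢  0111[q0]01 (head at position 4)
Step 5: δ(q0, 0) = (q0, 0, R)  ⊢  01110[q0]1 (head at position 5)
Step 6: δ(q0, 1) = (q0, 1, R)  ⊢  011101[q0]□ (head at position 6)
Step 7: δ(q0, □) = (q1, □, L)  ⊢  01110[q1]1□ (head at position 5)
Step 8: δ(q1, 1) = (q1, 0, L)  ⊢  0111[q1]00□ (head at position 4)
Step 9: δ(q1, 0) = (q2, 1, L)  ⊢  011[q2]110□ (head at position 3)
Step 10: δ(q2, 1) = (q2, 1, L)  ⊢  01[q2]1110□ (head at position 2)
Step 11: δ(q2, 1) = (q2, 1, L)  ⊢  0[q2]11110□ (head at position 1)
Step 12: δ(q2, 1) = (q2, 1, L)  ⊢  [q2]011110□ (head at position 0)
Step 13: δ(q2, 0) = (q2, 0, L)  ⊢  [q2]□011110□ (head at position -1)
Step 14: δ(q2, □) = (qA, □, R)  ⊢  □[qA]011110□ (head at position 0)
The machine is in qA, so it halts and accepts.
It halts after 14 steps.

Final answer: Yes - halts after 14 steps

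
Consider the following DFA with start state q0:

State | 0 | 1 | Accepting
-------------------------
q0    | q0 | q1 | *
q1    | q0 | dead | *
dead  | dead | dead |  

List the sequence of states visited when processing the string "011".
q0 → q0 → q1 → dead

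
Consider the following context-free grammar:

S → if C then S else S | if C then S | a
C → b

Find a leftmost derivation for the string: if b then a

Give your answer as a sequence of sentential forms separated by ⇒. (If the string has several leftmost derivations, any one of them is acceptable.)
Start with S.
Step 1: the leftmost non-terminal is S; apply S → if C then S:  if C then S
Step 2: the leftmost non-terminal is C; apply C → b:  if b then S
Step 3: the leftmost non-terminal is S; apply S → a:  if b then a

Final answer: S ⇒ if C then S ⇒ if b then S ⇒ if b then a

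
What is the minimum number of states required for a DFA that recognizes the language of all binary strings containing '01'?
Language: binary strings containing '01'
Lower bound (Myhill–Nerode): the prefixes ε, 0, 01 are pairwise distinguishable:
  ε vs 01: suffix ε distinguishes them (ε is rejected, 01 is accepted)
  0 vs 01: suffix ε distinguishes them (0 is rejected, 01 is accepted)
  ε vs 0: suffix 1 distinguishes them (ε·1 = 1 is rejected, 0·1 = 01 is accepted)
So any DFA needs at least 3 states.
Upper bound: a DFA with 3 states exists (one state per class above: 'no progress', 'last symbol 0', and 'seen 01' (accepting sink)).
Minimum states: 3

Final answer: 3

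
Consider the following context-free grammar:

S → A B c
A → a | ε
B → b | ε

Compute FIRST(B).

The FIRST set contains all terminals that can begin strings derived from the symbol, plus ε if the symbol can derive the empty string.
B → b contributes b; B → ε makes B nullable, contributing ε. FIRST(B) = {b, ε}.

Final answer: {b, ε}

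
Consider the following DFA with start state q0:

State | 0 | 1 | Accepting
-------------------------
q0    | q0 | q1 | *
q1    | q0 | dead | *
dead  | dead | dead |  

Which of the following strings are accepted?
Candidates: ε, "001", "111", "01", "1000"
ε: q0; q0 is accepting → accepted
"001": q0 → q0 → q0 → q1; q1 is accepting → accepted
"111": q0 → q1 → dead → dead; dead is not accepting → rejected
"01": q0 → q0 → q1; q1 is accepting → accepted
"1000": q0 → q1 → q0 → q0 → q0; q0 is accepting → accepted

Final answer: ε, "001", "01", "1000"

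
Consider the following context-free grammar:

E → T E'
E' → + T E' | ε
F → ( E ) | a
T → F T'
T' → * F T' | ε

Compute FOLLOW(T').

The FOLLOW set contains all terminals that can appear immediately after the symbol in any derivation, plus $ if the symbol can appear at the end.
Useful FIRST sets: FIRST(E') = {+, ε}, FIRST(T') = {*, ε} (both E' and T' are nullable).
FOLLOW(E): E is the start symbol → $; E appears in F → ( E ) followed by ')' → FOLLOW(E) = {), $}.
FOLLOW(E'): E' appears at the right end of E → T E' and of E' → + T E', so FOLLOW(E') ⊇ FOLLOW(E) (the second occurrence adds nothing new). FOLLOW(E') = {), $}.
FOLLOW(T): in E → T E' and E' → + T E', T is followed by E': add FIRST(E') minus ε = {+}; since E' is nullable, also add FOLLOW(E) and FOLLOW(E') = {), $}. FOLLOW(T) = {+, ), $}.
FOLLOW(T'): T' appears at the right end of T → F T' and of T' → * F T', so FOLLOW(T') = FOLLOW(T) = {+, ), $}.

Final answer: {$, ), +}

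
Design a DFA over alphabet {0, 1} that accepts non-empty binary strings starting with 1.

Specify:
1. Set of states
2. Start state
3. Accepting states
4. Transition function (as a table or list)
One valid DFA (any DFA recognizing the same language is acceptable):
States: {q0, q1, q2}
Start: q0
Accepting: {q1}
Transitions (accepting states marked with *):
State | 0 | 1 | Accepting
-------------------------
q0    | q2 | q1 |  
q1    | q1 | q1 | *
q2    | q2 | q2 |  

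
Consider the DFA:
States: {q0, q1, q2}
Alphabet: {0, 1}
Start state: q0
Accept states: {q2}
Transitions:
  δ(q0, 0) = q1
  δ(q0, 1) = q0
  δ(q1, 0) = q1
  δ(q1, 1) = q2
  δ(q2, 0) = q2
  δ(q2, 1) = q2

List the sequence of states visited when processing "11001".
Starting at q0
Read '1': q0 -> q0
Read '1': q0 -> q0
Read '0': q0 -> q1
Read '0': q1 -> q1
Read '1': q1 -> q2

Final answer: q0 -> q0 -> q0 -> q1 -> q1 -> q2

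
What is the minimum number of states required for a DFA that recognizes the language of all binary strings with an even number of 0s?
Language: binary strings with an even number of 0s
Lower bound (Myhill–Nerode): the prefixes ε, 0 are pairwise distinguishable:
  ε vs 0: suffix ε distinguishes them (ε has zero 0s (accepted), 0 has one 0 (rejected))
So any DFA needs at least 2 states.
Upper bound: a DFA with 2 states exists (one state per class above).
Minimum states: 2

Final answer: 2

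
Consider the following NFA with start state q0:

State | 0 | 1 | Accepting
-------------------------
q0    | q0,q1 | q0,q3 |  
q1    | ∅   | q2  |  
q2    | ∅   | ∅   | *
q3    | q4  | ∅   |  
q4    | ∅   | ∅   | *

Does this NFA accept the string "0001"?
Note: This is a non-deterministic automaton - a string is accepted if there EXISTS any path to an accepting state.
Track the set of states the NFA could be in: start {q0}
Read '0': {q0} → {q0, q1}
Read '0': {q0, q1} → {q0, q1}
Read '0': {q0, q1} → {q0, q1}
Read '1': {q0, q1} → {q0, q2, q3}
Final set {q0, q2, q3} contains accepting state(s) {q2} → accepted.

Final answer: Yes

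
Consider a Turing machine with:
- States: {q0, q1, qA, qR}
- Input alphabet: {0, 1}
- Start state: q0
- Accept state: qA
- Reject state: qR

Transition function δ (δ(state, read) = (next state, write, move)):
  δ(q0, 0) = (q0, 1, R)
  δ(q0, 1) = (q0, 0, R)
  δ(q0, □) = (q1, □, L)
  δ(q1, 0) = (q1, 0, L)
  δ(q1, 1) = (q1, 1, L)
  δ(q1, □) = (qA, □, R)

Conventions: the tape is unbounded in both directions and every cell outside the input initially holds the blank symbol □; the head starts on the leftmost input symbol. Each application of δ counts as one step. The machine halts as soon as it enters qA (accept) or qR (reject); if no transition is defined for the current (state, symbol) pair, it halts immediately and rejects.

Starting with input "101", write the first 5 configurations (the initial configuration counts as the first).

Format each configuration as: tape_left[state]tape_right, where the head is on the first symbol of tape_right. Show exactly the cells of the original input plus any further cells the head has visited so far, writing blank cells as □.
Step 0: [q0]101 (head at position 0)
Step 1: δ(q0, 1) = (q0, 0, R)  ⊢  0[q0]01 (head at position 1)
Step 2: δ(q0, 0) = (q0, 1, R)  ⊢  01[q0]1 (head at position 2)
Step 3: δ(q0, 1) = (q0, 0, R)  ⊢  010[q0]□ (head at position 3)
Step 4: δ(q0, □) = (q1, □, L)  ⊢  01[q1]0□ (head at position 2)

Final answer: [q0]101 ⊢ 0[q0]01 ⊢ 01[q0]1 ⊢ 010[q0]□ ⊢ 01[q1]0□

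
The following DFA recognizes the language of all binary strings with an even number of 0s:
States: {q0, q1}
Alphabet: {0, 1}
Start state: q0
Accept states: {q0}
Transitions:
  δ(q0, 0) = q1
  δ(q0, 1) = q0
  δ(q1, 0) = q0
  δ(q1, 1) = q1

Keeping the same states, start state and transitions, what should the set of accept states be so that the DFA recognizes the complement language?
The DFA is complete (every state has a transition on every symbol), so the complement
is recognized by the same DFA with accepting and non-accepting states swapped.
Original accept states: {q0}
Complement accept states = All states - Original accept states
= {q0, q1} - {q0}
= {q1}
Complement language: strings with an ODD number of 0s

Final answer: {q1}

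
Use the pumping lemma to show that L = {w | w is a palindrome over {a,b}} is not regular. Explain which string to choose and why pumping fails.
Language: L = {w | w is a palindrome over {a,b}} (strings that read the same forwards and backwards)
Step 1: Assume for contradiction that L is regular, with pumping length p.
Step 2: Choose s = a^p b a^p. Then s ∈ L (it reads the same forwards and backwards) and |s| ≥ p.
Step 3: Consider any decomposition s = xyz with |xy| ≤ p and |y| > 0. Since |xy| ≤ p and the first p symbols of s are all a's, y = a^k for some k with 1 ≤ k ≤ p.
Step 4: Pumping up (i = 2): xy²z = a^(p+k) b a^p. Its reverse is a^p b a^(p+k) ≠ a^(p+k) b a^p (the single b is no longer in the middle), so xy²z is not a palindrome and xy²z ∉ L.
This contradicts the pumping lemma, so L is not regular.

Final answer: Choose s = a^p b a^p. Since |xy| ≤ p, y = a^k with k ≥ 1. Then xy²z = a^(p+k) b a^p is not a palindrome, so ∉ L.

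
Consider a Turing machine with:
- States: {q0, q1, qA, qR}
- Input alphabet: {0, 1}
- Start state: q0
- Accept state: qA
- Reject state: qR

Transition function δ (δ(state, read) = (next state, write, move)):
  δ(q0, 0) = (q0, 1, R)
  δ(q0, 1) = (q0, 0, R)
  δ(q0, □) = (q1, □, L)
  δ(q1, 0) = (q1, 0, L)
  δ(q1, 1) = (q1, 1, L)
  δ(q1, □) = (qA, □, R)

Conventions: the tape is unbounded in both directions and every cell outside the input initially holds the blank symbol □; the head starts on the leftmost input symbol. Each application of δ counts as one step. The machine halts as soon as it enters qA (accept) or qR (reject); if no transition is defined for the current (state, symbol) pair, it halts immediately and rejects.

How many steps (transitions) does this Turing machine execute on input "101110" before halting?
Step 0: [q0]101110 (head at position 0)
Step 1: δ(q0, 1) = (q0, 0, R)  ⊢  0[q0]01110 (head at position 1)
Step 2: δ(q0, 0) = (q0, 1, R)  ⊢  01[q0]1110 (head at position 2)
Step 3: δ(q0, 1) = (q0, 0, R)  ⊢  010[q0]110 (head at position 3)
Step 4: δ(q0, 1) = (q0, 0, R)  ⊢  0100[q0]10 (head at position 4)
Step 5: δ(q0, 1) = (q0, 0, R)  ⊢  01000[q0]0 (head at position 5)
Step 6: δ(q0, 0) = (q0, 1, R)  ⊢  010001[q0]□ (head at position 6)
Step 7: δ(q0, □) = (q1, □, L)  ⊢  01000[q1]1□ (head at position 5)
Step 8: δ(q1, 1) = (q1, 1, L)  ⊢  0100[q1]01□ (head at position 4)
Step 9: δ(q1, 0) = (q1, 0, L)  ⊢  010[q1]001□ (head at position 3)
Step 10: δ(q1, 0) = (q1, 0, L)  ⊢  01[q1]0001□ (head at position 2)
Step 11: δ(q1, 0) = (q1, 0, L)  ⊢  0[q1]10001□ (head at position 1)
Step 12: δ(q1, 1) = (q1, 1, L)  ⊢  [q1]010001□ (head at position 0)
Step 13: δ(q1, 0) = (q1, 0, L)  ⊢  [q1]□010001□ (head at position -1)
Step 14: δ(q1, □) = (qA, □, R)  ⊢  □[qA]010001□ (head at position 0)
The machine is in qA, so it halts and accepts.
Number of transitions executed: 14.

Final answer: 14 steps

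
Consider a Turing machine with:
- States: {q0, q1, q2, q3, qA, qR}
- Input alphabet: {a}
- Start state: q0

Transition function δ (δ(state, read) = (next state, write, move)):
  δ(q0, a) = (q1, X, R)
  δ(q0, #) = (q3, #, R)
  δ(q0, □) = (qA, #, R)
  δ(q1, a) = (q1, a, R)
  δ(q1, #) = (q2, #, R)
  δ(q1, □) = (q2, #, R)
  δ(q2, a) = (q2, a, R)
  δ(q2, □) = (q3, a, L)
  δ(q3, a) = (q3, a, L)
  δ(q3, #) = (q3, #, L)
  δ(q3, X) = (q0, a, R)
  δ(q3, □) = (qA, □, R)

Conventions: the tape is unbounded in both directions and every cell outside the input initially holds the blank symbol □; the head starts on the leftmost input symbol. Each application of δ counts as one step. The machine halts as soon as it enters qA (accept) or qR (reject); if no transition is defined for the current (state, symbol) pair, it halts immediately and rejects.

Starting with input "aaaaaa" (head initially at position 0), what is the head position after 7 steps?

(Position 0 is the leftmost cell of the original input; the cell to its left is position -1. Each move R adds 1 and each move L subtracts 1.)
Step 0: [q0]aaaaaa (head at position 0)
Step 1: δ(q0, a) = (q1, X, R)  ⊢  X[q1]aaaaa (head at position 1)
Step 2: δ(q1, a) = (q1, a, R)  ⊢  Xa[q1]aaaa (head at position 2)
Step 3: δ(q1, a) = (q1, a, R)  ⊢  Xaa[q1]aaa (head at position 3)
Step 4: δ(q1, a) = (q1, a, R)  ⊢  Xaaa[q1]aa (head at position 4)
Step 5: δ(q1, a) = (q1, a, R)  ⊢  Xaaaa[q1]a (head at position 5)
Step 6: δ(q1, a) = (q1, a, R)  ⊢  Xaaaaa[q1]□ (head at position 6)
Step 7: δ(q1, □) = (q2, #, R)  ⊢  Xaaaaa#[q2]□ (head at position 7)
Head position after 7 steps: 7

Final answer: Position 7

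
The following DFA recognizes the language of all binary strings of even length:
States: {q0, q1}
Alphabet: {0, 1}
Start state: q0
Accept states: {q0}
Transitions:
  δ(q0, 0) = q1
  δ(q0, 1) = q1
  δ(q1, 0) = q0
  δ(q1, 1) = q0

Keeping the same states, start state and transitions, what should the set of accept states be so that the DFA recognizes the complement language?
The DFA is complete (every state has a transition on every symbol), so the complement
is recognized by the same DFA with accepting and non-accepting states swapped.
Original accept states: {q0}
Complement accept states = All states - Original accept states
= {q0, q1} - {q0}
= {q1}
Complement language: strings of ODD length

Final answer: {q1}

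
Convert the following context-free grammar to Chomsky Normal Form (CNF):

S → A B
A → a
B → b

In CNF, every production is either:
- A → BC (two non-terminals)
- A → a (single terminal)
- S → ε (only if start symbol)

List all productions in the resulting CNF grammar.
The grammar has no ε-productions or unit productions to eliminate.
S → A B is already in CNF (two non-terminals) – keep it.
A → a is already in CNF (single terminal) – keep it.
B → b is already in CNF (single terminal) – keep it.
Resulting CNF grammar (3 productions): A → a; B → b; S → A B

Final answer: A → a; B → b; S → A B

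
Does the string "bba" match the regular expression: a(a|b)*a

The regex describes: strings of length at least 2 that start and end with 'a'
No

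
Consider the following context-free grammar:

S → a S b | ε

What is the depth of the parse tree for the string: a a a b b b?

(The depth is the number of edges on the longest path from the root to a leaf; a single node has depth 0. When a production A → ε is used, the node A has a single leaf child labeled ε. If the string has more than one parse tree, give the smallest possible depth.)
The only parse tree applies S → a S b 3 times (once per matching a…b pair) and then S → ε.
The S nodes sit at depths 0, 1, …, 3; the innermost S (depth 3) has the single child ε at depth 4.
The terminal leaves a, b are at depths 1..3, so the longest root-to-leaf path is S → S → … → S → ε with 4 edges.
Depth = 4.

Final answer: 4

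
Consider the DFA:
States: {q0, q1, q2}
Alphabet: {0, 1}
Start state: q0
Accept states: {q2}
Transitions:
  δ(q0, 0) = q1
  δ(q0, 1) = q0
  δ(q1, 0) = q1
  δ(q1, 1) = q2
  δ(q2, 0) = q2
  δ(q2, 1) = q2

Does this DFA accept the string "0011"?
Processing string "0011":
  q0 --0--> q1
  q1 --0--> q1
  q1 --1--> q2
  q2 --1--> q2
Final state: q2
Accept states: {q2}
q2 is an accept state, so the string is accepted.

Final answer: Yes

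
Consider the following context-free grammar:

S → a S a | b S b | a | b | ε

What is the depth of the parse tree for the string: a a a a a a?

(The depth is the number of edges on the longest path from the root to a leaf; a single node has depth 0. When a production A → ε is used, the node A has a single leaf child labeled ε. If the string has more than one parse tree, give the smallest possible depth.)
The string has even length 6, so its (unique) parse tree peels off matching outer symbols: S → a S a, S → a S a, S → a S a, and finally S → ε for the empty middle.
The S nodes are at depths 0..3; the ε leaf under the innermost S is at depth 4 (terminal leaves are at depths 1..3).
Depth = 4.

Final answer: 4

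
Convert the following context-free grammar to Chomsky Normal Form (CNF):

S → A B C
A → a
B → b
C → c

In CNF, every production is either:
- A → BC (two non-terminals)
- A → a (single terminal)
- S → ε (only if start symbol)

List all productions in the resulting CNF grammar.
The grammar has no ε-productions or unit productions to eliminate.
A → a is already in CNF (single terminal) – keep it.
B → b is already in CNF (single terminal) – keep it.
C → c is already in CNF (single terminal) – keep it.
S → A B C has 3 symbols on the right: break it into binary productions S → A X0, X0 → B C.
Resulting CNF grammar (5 productions): A → a; B → b; C → c; S → A X0; X0 → B C

Final answer: A → a; B → b; C → c; S → A X0; X0 → B C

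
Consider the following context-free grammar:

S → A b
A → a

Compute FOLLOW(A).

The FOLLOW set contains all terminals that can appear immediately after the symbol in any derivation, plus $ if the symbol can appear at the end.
A occurs only in S → A b, where it is immediately followed by the terminal b. So FOLLOW(A) = {b}.

Final answer: {b}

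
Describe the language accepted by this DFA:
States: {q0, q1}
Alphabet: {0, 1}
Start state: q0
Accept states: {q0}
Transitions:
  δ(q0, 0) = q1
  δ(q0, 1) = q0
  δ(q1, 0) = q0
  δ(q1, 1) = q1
Analyzing the DFA structure:
Start state: q0
Accept states: {q0}
Interpreting what each state remembers (checking against the transitions):
  q0: an even number of 0s has been read so far
  q1: an odd number of 0s has been read so far
  δ(q0, 0): in q0 (an even number of 0s has been read so far), after reading 0 we have: an odd number of 0s has been read so far → q1
  δ(q0, 1): in q0 (an even number of 0s has been read so far), after reading 1 we have: an even number of 0s has been read so far → q0
  δ(q1, 0): in q1 (an odd number of 0s has been read so far), after reading 0 we have: an even number of 0s has been read so far → q0
  δ(q1, 1): in q1 (an odd number of 0s has been read so far), after reading 1 we have: an odd number of 0s has been read so far → q1
A string is accepted iff it ends in {q0}, i.e. an even number of 0s has been read so far.
Language: All binary strings with an even number of 0s

Final answer: All binary strings with an even number of 0s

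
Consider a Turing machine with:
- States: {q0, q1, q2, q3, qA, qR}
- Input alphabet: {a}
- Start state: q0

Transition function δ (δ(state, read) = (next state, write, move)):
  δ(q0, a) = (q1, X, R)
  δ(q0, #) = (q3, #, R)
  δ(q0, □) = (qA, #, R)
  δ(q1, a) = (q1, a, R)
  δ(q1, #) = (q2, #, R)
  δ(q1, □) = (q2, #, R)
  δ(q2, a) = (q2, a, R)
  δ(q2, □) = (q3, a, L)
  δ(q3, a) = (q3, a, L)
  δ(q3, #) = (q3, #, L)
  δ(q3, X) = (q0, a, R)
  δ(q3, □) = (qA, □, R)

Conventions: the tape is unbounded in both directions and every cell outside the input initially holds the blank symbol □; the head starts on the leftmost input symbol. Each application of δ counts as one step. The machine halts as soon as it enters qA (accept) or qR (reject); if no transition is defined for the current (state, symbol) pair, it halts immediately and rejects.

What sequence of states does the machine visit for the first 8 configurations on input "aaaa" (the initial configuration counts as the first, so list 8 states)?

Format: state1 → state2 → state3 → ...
Step 0: [q0]aaaa (head at position 0)
Step 1: δ(q0, a) = (q1, X, R)  ⊢  X[q1]aaa (head at position 1)
Step 2: δ(q1, a) = (q1, a, R)  ⊢  Xa[q1]aa (head at position 2)
Step 3: δ(q1, a) = (q1, a, R)  ⊢  Xaa[q1]a (head at position 3)
Step 4: δ(q1, a) = (q1, a, R)  ⊢  Xaaa[q1]□ (head at position 4)
Step 5: δ(q1, □) = (q2, #, R)  ⊢  Xaaa#[q2]□ (head at position 5)
Step 6: δ(q2, □) = (q3, a, L)  ⊢  Xaaa[q3]#a (head at position 4)
Step 7: δ(q3, #) = (q3, #, L)  ⊢  Xaa[q3]a#a (head at position 3)
Reading off the states of these 8 configurations: q0 → q1 → q1 → q1 → q1 → q2 → q3 → q3

Final answer: q0 → q1 → q1 → q1 → q1 → q2 → q3 → q3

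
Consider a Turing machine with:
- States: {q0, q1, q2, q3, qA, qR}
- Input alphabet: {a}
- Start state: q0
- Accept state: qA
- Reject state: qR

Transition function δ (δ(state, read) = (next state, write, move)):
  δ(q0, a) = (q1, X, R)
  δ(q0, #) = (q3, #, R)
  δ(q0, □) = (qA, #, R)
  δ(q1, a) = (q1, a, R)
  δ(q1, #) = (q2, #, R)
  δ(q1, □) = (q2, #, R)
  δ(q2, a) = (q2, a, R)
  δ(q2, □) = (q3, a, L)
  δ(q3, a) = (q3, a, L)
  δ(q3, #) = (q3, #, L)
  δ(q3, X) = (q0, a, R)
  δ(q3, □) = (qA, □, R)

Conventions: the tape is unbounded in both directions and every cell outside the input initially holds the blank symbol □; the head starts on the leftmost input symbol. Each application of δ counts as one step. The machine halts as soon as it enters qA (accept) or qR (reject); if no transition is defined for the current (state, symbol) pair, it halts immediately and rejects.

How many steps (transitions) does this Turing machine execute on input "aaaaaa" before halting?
Trace (configuration after each step, as tape_left[state]tape_right with head position):
Step 0: [q0]aaaaaa (head at position 0)
Step 1: X[q1]aaaaa (head 1)
Step 2: Xa[q1]aaaa (head 2)
Step 3: Xaa[q1]aaa (head 3)
Step 4: Xaaa[q1]aa (head 4)
Step 5: Xaaaa[q1]a (head 5)
Step 6: Xaaaaa[q1]□ (head 6)
Step 7: Xaaaaa#[q2]□ (head 7)
Step 8: Xaaaaa[q3]#a (head 6)
Step 9: Xaaaa[q3]a#a (head 5)
Step 10: Xaaa[q3]aa#a (head 4)
Step 11: Xaa[q3]aaa#a (head 3)
Step 12: Xa[q3]aaaa#a (head 2)
Step 13: X[q3]aaaaa#a (head 1)
Step 14: [q3]Xaaaaa#a (head 0)
Step 15: a[q0]aaaaa#a (head 1)
Step 16: aX[q1]aaaa#a (head 2)
Step 17: aXa[q1]aaa#a (head 3)
Step 18: aXaa[q1]aa#a (head 4)
Step 19: aXaaa[q1]a#a (head 5)
Step 20: aXaaaa[q1]#a (head 6)
Step 21: aXaaaa#[q2]a (head 7)
Step 22: aXaaaa#a[q2]□ (head 8)
Step 23: aXaaaa#[q3]aa (head 7)
Step 24: aXaaaa[q3]#aa (head 6)
Step 25: aXaaa[q3]a#aa (head 5)
Step 26: aXaa[q3]aa#aa (head 4)
Step 27: aXa[q3]aaa#aa (head 3)
Step 28: aX[q3]aaaa#aa (head 2)
Step 29: a[q3]Xaaaa#aa (head 1)
Step 30: aa[q0]aaaa#aa (head 2)
Step 31: aaX[q1]aaa#aa (head 3)
Step 32: aaXa[q1]aa#aa (head 4)
Step 33: aaXaa[q1]a#aa (head 5)
Step 34: aaXaaa[q1]#aa (head 6)
Step 35: aaXaaa#[q2]aa (head 7)
Step 36: aaXaaa#a[q2]a (head 8)
Step 37: aaXaaa#aa[q2]□ (head 9)
Step 38: aaXaaa#a[q3]aa (head 8)
Step 39: aaXaaa#[q3]aaa (head 7)
Step 40: aaXaaa[q3]#aaa (head 6)
Step 41: aaXaa[q3]a#aaa (head 5)
Step 42: aaXa[q3]aa#aaa (head 4)
Step 43: aaX[q3]aaa#aaa (head 3)
Step 44: aa[q3]Xaaa#aaa (head 2)
Step 45: aaa[q0]aaa#aaa (head 3)
Step 46: aaaX[q1]aa#aaa (head 4)
Step 47: aaaXa[q1]a#aaa (head 5)
Step 48: aaaXaa[q1]#aaa (head 6)
Step 49: aaaXaa#[q2]aaa (head 7)
Step 50: aaaXaa#a[q2]aa (head 8)
Step 51: aaaXaa#aa[q2]a (head 9)
Step 52: aaaXaa#aaa[q2]□ (head 10)
Step 53: aaaXaa#aa[q3]aa (head 9)
Step 54: aaaXaa#a[q3]aaa (head 8)
Step 55: aaaXaa#[q3]aaaa (head 7)
Step 56: aaaXaa[q3]#aaaa (head 6)
Step 57: aaaXa[q3]a#aaaa (head 5)
Step 58: aaaX[q3]aa#aaaa (head 4)
Step 59: aaa[q3]Xaa#aaaa (head 3)
Step 60: aaaa[q0]aa#aaaa (head 4)
Step 61: aaaaX[q1]a#aaaa (head 5)
Step 62: aaaaXa[q1]#aaaa (head 6)
Step 63: aaaaXa#[q2]aaaa (head 7)
Step 64: aaaaXa#a[q2]aaa (head 8)
Step 65: aaaaXa#aa[q2]aa (head 9)
Step 66: aaaaXa#aaa[q2]a (head 10)
Step 67: aaaaXa#aaaa[q2]□ (head 11)
Step 68: aaaaXa#aaa[q3]aa (head 10)
Step 69: aaaaXa#aa[q3]aaa (head 9)
Step 70: aaaaXa#a[q3]aaaa (head 8)
Step 71: aaaaXa#[q3]aaaaa (head 7)
Step 72: aaaaXa[q3]#aaaaa (head 6)
Step 73: aaaaX[q3]a#aaaaa (head 5)
Step 74: aaaa[q3]Xa#aaaaa (head 4)
Step 75: aaaaa[q0]a#aaaaa (head 5)
Step 76: aaaaaX[q1]#aaaaa (head 6)
Step 77: aaaaaX#[q2]aaaaa (head 7)
Step 78: aaaaaX#a[q2]aaaa (head 8)
Step 79: aaaaaX#aa[q2]aaa (head 9)
Step 80: aaaaaX#aaa[q2]aa (head 10)
Step 81: aaaaaX#aaaa[q2]a (head 11)
Step 82: aaaaaX#aaaaa[q2]□ (head 12)
Step 83: aaaaaX#aaaa[q3]aa (head 11)
Step 84: aaaaaX#aaa[q3]aaa (head 10)
Step 85: aaaaaX#aa[q3]aaaa (head 9)
Step 86: aaaaaX#a[q3]aaaaa (head 8)
Step 87: aaaaaX#[q3]aaaaaa (head 7)
Step 88: aaaaaX[q3]#aaaaaa (head 6)
Step 89: aaaaa[q3]X#aaaaaa (head 5)
Step 90: aaaaaa[q0]#aaaaaa (head 6)
Step 91: aaaaaa#[q3]aaaaaa (head 7)
Step 92: aaaaaa[q3]#aaaaaa (head 6)
Step 93: aaaaa[q3]a#aaaaaa (head 5)
Step 94: aaaa[q3]aa#aaaaaa (head 4)
Step 95: aaa[q3]aaa#aaaaaa (head 3)
Step 96: aa[q3]aaaa#aaaaaa (head 2)
Step 97: a[q3]aaaaa#aaaaaa (head 1)
Step 98: [q3]aaaaaa#aaaaaa (head 0)
Step 99: [q3]□aaaaaa#aaaaaa (head -1)
Step 100: □[qA]aaaaaa#aaaaaa (head 0)
The machine is in qA, so it halts and accepts.
Number of transitions executed: 100.

Final answer: 100 steps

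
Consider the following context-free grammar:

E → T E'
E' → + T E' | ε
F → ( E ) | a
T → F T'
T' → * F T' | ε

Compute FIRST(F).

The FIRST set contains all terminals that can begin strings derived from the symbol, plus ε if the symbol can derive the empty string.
FIRST(F): F → ( E ) contributes '(' and F → a contributes 'a', so FIRST(F) = {(, a}. F is not nullable.

Final answer: {(, a}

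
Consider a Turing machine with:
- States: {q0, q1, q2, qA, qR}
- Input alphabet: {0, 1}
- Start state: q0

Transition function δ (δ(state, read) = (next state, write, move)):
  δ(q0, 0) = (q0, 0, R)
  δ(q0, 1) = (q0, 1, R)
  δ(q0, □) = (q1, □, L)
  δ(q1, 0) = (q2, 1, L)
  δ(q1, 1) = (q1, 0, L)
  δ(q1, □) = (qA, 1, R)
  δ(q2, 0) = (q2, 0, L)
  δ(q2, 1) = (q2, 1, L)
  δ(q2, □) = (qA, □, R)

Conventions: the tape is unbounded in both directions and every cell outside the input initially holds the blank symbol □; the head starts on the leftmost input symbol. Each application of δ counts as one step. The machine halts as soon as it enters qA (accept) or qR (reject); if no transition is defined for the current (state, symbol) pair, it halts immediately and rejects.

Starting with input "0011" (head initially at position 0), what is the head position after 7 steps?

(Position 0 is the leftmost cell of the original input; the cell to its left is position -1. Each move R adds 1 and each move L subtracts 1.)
Step 0: [q0]0011 (head at position 0)
Step 1: δ(q0, 0) = (q0, 0, R)  ⊢  0[q0]011 (head at position 1)
Step 2: δ(q0, 0) = (q0, 0, R)  ⊢  00[q0]11 (head at position 2)
Step 3: δ(q0, 1) = (q0, 1, R)  ⊢  001[q0]1 (head at position 3)
Step 4: δ(q0, 1) = (q0, 1, R)  ⊢  0011[q0]□ (head at position 4)
Step 5: δ(q0, □) = (q1, □, L)  ⊢  001[q1]1□ (head at position 3)
Step 6: δ(q1, 1) = (q1, 0, L)  ⊢  00[q1]10□ (head at position 2)
Step 7: δ(q1, 1) = (q1, 0, L)  ⊢  0[q1]000□ (head at position 1)
Head position after 7 steps: 1

Final answer: Position 1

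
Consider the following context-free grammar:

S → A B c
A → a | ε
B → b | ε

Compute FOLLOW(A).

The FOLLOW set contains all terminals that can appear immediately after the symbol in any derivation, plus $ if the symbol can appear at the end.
A occurs in S → A B c followed by B c. Add FIRST(B) minus ε = {b}; B is nullable (B → ε), so what follows B can also follow A: the terminal c. FOLLOW(A) = {b, c}.

Final answer: {b, c}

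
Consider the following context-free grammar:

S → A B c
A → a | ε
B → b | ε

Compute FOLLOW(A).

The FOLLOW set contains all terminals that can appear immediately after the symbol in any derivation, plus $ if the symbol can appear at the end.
A occurs in S → A B c followed by B c. Add FIRST(B) minus ε = {b}; B is nullable (B → ε), so what follows B can also follow A: the terminal c. FOLLOW(A) = {b, c}.

Final answer: {b, c}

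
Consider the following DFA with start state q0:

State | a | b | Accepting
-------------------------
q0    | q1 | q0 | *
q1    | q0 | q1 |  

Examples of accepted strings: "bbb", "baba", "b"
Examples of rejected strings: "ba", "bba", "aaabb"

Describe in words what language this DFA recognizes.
strings over {a,b} with an even number of a's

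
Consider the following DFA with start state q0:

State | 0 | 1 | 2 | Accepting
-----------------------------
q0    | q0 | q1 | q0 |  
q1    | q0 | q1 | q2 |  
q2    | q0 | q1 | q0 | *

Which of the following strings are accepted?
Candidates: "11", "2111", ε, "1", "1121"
"11": q0 → q1 → q1; q1 is not accepting → rejected
"2111": q0 → q0 → q1 → q1 → q1; q1 is not accepting → rejected
ε: q0; q0 is not accepting → rejected
"1": q0 → q1; q1 is not accepting → rejected
"1121": q0 → q1 → q1 → q2 → q1; q1 is not accepting → rejected

Final answer: None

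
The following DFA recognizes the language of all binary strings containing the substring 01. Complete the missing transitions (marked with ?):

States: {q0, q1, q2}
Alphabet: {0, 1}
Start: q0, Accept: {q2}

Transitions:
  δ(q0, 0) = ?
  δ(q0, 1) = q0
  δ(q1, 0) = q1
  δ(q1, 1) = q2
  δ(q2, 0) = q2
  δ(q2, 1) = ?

What each state remembers (consistent with the given transitions and accept states):
  q0: 01 not seen yet and the last symbol was not 0
  q1: 01 not seen yet and the last symbol was 0
  q2: the substring 01 has already been seen
Filling in the missing entries:
  δ(q0, 0): in q0 (01 not seen yet and the last symbol was not 0), after reading 0 we have: 01 not seen yet and the last symbol was 0 → q1
  δ(q2, 1): in q2 (the substring 01 has already been seen), after reading 1 we have: the substring 01 has already been seen → q2

Final answer: δ(q0, 0) = q1; δ(q2, 1) = q2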